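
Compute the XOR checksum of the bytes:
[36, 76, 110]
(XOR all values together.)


XOR chain: 36 ^ 76 ^ 110 = 6

6


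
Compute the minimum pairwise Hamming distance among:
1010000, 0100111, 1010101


Comparing all pairs, minimum distance: 2
Can detect 1 errors, correct 0 errors

2


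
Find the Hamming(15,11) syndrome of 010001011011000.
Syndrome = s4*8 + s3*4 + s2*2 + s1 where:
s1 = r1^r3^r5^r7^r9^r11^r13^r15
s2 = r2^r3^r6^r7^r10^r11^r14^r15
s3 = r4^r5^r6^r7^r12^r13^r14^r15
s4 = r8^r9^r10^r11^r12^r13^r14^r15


s1=0, s2=1, s3=0, s4=0

Syndrome = 2 (error at position 2)


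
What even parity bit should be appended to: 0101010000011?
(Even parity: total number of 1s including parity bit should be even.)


Number of 1s in data: 5
Parity bit: 1

1


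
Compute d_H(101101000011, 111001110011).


XOR: 010100110000
Count of 1s: 4

4


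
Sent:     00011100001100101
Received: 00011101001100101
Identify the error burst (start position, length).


XOR: 00000001000000000

Burst at position 7, length 1


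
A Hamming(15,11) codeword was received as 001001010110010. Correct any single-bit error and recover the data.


Syndrome = 2: error at position 2

Data: 10100110010 (corrected bit 2)


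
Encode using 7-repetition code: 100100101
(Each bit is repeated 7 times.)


Each bit -> 7 copies

111111100000000000000111111100000000000000111111100000001111111


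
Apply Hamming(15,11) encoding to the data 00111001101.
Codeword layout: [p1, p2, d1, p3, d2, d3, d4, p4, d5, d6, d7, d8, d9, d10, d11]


Parity bits: p1=0, p2=1, p3=1, p4=0

010101101001101


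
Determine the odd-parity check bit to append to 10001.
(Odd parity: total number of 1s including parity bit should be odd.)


Number of 1s in data: 2
Parity bit: 1

1


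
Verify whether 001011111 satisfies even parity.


Number of 1s: 6

Yes, parity is correct (6 ones)


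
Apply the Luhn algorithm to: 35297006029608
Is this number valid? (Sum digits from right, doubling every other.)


Luhn sum = 60
60 mod 10 = 0

Valid (Luhn sum mod 10 = 0)


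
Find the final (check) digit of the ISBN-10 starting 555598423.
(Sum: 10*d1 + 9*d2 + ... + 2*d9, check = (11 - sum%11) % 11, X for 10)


Weighted sum: 292
292 mod 11 = 6

Check digit: 5


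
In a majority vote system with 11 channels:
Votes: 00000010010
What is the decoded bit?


Ones: 2 out of 11
Threshold: 6

0 (2/11 voted 1)


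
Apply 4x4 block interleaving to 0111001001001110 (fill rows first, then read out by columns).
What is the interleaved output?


Matrix:
  0111
  0010
  0100
  1110
Read columns: 0001101111011000

0001101111011000


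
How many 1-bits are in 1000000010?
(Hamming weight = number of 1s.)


Counting 1s in 1000000010

2


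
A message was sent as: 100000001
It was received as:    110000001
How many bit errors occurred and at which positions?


XOR: 010000000

1 error(s) at position(s): 1


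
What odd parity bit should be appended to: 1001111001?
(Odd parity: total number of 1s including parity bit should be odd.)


Number of 1s in data: 6
Parity bit: 1

1


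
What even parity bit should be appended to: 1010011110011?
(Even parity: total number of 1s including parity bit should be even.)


Number of 1s in data: 8
Parity bit: 0

0


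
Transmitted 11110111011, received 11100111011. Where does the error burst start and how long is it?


XOR: 00010000000

Burst at position 3, length 1


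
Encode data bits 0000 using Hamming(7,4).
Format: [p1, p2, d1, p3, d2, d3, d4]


Parity bits: p1=0, p2=0, p3=0

0000000


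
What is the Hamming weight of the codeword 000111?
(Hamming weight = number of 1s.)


Counting 1s in 000111

3


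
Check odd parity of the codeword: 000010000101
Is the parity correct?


Number of 1s: 3

Yes, parity is correct (3 ones)


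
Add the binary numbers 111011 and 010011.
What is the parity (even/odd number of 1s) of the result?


111011 = 59
010011 = 19
Sum = 78 = 1001110
1s count = 4

even parity (4 ones in 1001110)


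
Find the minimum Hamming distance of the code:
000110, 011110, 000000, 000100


Comparing all pairs, minimum distance: 1
Can detect 0 errors, correct 0 errors

1


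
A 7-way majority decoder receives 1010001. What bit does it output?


Ones: 3 out of 7
Threshold: 4

0 (3/7 voted 1)


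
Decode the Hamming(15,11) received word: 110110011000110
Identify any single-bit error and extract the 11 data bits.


Syndrome = 0: no error detected

Data: 01001000110 (no errors)


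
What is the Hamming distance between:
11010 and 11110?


XOR: 00100
Count of 1s: 1

1


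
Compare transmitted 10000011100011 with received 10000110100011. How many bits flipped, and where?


XOR: 00000101000000

2 error(s) at position(s): 5, 7


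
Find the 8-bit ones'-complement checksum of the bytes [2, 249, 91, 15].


Sum = 357 mod 256 = 101
Complement = 154

154


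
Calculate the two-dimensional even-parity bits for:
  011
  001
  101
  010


Row parities: 0101
Column parities: 101

Row P: 0101, Col P: 101, Corner: 0


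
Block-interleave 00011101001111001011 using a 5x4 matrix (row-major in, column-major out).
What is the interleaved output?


Matrix:
  0001
  1101
  0011
  1100
  1011
Read columns: 01011010100010111101

01011010100010111101


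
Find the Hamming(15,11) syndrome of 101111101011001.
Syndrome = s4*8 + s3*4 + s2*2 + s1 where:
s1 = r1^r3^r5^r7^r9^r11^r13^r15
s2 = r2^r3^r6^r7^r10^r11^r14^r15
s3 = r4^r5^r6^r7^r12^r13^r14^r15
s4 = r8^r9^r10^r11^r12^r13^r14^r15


s1=1, s2=1, s3=0, s4=0

Syndrome = 3 (error at position 3)


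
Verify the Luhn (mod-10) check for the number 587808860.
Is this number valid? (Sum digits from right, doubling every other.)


Luhn sum = 44
44 mod 10 = 4

Invalid (Luhn sum mod 10 = 4)


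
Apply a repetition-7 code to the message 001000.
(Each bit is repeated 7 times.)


Each bit -> 7 copies

000000000000001111111000000000000000000000


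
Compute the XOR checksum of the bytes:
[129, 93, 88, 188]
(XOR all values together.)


XOR chain: 129 ^ 93 ^ 88 ^ 188 = 56

56


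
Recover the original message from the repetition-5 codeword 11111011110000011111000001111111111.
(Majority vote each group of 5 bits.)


Groups: 11111, 01111, 00000, 11111, 00000, 11111, 11111
Majority votes: 1101011

1101011


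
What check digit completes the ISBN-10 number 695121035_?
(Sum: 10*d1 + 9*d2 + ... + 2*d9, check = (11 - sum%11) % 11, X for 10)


Weighted sum: 224
224 mod 11 = 4

Check digit: 7


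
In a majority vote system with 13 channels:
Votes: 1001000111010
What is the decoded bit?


Ones: 6 out of 13
Threshold: 7

0 (6/13 voted 1)


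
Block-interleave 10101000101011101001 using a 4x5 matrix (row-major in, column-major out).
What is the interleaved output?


Matrix:
  10101
  00010
  10111
  01001
Read columns: 10100001101001101011

10100001101001101011


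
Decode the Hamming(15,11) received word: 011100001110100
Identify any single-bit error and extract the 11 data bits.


Syndrome = 0: no error detected

Data: 10001110100 (no errors)


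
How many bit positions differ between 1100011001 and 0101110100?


XOR: 1001101101
Count of 1s: 6

6


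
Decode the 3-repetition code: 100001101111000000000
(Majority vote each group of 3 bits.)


Groups: 100, 001, 101, 111, 000, 000, 000
Majority votes: 0011000

0011000


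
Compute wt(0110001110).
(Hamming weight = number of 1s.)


Counting 1s in 0110001110

5


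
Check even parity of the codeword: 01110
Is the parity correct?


Number of 1s: 3

No, parity error (3 ones)


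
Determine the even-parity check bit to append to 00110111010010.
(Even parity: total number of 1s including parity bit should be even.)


Number of 1s in data: 7
Parity bit: 1

1


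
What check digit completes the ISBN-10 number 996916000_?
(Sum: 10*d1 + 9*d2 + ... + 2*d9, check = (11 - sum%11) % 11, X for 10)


Weighted sum: 318
318 mod 11 = 10

Check digit: 1


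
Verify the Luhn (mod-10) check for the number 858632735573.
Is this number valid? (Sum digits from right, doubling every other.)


Luhn sum = 55
55 mod 10 = 5

Invalid (Luhn sum mod 10 = 5)


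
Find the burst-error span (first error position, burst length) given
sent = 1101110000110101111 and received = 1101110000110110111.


XOR: 0000000000000011000

Burst at position 14, length 2


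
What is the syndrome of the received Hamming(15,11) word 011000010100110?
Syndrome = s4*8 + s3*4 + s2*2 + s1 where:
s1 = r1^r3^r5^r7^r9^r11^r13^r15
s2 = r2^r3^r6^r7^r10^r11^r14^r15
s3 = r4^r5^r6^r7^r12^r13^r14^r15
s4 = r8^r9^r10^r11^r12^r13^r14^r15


s1=0, s2=0, s3=0, s4=0

Syndrome = 0 (no error)


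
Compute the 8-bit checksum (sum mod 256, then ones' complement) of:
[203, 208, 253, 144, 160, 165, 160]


Sum = 1293 mod 256 = 13
Complement = 242

242


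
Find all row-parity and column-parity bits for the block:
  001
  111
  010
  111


Row parities: 1111
Column parities: 011

Row P: 1111, Col P: 011, Corner: 0


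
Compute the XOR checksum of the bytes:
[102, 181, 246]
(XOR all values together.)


XOR chain: 102 ^ 181 ^ 246 = 37

37


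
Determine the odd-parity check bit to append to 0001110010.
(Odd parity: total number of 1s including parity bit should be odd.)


Number of 1s in data: 4
Parity bit: 1

1


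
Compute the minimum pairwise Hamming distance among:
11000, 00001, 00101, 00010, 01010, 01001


Comparing all pairs, minimum distance: 1
Can detect 0 errors, correct 0 errors

1


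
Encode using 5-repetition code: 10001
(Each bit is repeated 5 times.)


Each bit -> 5 copies

1111100000000000000011111


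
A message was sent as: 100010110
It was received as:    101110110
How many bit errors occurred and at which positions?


XOR: 001100000

2 error(s) at position(s): 2, 3


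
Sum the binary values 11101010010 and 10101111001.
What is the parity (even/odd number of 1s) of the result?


11101010010 = 1874
10101111001 = 1401
Sum = 3275 = 110011001011
1s count = 7

odd parity (7 ones in 110011001011)


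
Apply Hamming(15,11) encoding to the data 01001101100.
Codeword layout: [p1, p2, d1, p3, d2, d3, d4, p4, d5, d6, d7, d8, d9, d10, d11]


Parity bits: p1=1, p2=1, p3=1, p4=0

110110001101100


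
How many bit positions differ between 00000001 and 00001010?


XOR: 00001011
Count of 1s: 3

3


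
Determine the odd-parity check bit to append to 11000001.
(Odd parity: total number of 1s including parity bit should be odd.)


Number of 1s in data: 3
Parity bit: 0

0


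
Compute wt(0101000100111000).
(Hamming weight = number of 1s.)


Counting 1s in 0101000100111000

6


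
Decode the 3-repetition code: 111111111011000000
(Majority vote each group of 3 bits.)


Groups: 111, 111, 111, 011, 000, 000
Majority votes: 111100

111100


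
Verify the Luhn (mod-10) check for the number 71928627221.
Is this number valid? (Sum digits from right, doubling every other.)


Luhn sum = 47
47 mod 10 = 7

Invalid (Luhn sum mod 10 = 7)


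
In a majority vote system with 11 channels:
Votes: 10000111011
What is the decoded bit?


Ones: 6 out of 11
Threshold: 6

1 (6/11 voted 1)


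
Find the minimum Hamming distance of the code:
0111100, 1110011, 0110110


Comparing all pairs, minimum distance: 2
Can detect 1 errors, correct 0 errors

2


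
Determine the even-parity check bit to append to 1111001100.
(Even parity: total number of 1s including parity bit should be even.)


Number of 1s in data: 6
Parity bit: 0

0


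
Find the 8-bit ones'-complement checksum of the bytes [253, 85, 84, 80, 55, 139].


Sum = 696 mod 256 = 184
Complement = 71

71


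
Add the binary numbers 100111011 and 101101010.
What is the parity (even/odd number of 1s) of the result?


100111011 = 315
101101010 = 362
Sum = 677 = 1010100101
1s count = 5

odd parity (5 ones in 1010100101)


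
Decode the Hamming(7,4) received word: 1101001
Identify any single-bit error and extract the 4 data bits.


Syndrome = 0: no error detected

Data: 0001 (no errors)


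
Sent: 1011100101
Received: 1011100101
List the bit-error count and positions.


XOR: 0000000000

0 errors (received matches sent)


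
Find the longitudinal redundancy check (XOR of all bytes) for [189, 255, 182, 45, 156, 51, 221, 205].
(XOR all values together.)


XOR chain: 189 ^ 255 ^ 182 ^ 45 ^ 156 ^ 51 ^ 221 ^ 205 = 102

102


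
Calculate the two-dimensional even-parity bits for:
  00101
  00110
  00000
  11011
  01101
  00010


Row parities: 000011
Column parities: 10111

Row P: 000011, Col P: 10111, Corner: 0


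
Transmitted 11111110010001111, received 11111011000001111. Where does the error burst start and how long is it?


XOR: 00000101010000000

Burst at position 5, length 5


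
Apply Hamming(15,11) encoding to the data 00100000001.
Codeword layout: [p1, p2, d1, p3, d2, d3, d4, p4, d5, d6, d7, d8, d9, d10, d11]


Parity bits: p1=1, p2=0, p3=0, p4=1

100001010000001


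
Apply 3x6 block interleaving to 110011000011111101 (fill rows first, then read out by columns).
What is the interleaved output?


Matrix:
  110011
  000011
  111101
Read columns: 101101001001110111

101101001001110111


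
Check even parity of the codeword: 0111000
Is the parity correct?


Number of 1s: 3

No, parity error (3 ones)


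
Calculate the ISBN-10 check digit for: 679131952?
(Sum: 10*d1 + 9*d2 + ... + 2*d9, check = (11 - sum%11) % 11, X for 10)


Weighted sum: 280
280 mod 11 = 5

Check digit: 6


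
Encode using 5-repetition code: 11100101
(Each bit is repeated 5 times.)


Each bit -> 5 copies

1111111111111110000000000111110000011111


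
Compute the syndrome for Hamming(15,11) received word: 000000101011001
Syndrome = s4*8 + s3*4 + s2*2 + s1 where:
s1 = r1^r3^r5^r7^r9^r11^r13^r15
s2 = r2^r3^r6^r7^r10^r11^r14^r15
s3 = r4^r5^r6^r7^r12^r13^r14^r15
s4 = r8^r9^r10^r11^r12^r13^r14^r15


s1=0, s2=1, s3=1, s4=0

Syndrome = 6 (error at position 6)


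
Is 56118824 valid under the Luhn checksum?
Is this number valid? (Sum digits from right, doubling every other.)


Luhn sum = 33
33 mod 10 = 3

Invalid (Luhn sum mod 10 = 3)


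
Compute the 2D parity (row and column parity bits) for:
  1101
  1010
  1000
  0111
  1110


Row parities: 10111
Column parities: 0110

Row P: 10111, Col P: 0110, Corner: 0


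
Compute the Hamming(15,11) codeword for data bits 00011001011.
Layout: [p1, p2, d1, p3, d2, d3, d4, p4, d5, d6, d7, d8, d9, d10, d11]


Parity bits: p1=1, p2=1, p3=0, p4=0

110000101001011


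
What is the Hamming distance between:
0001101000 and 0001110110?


XOR: 0000011110
Count of 1s: 4

4


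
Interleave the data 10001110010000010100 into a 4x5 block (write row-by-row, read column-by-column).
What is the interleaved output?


Matrix:
  10001
  11001
  00000
  10100
Read columns: 11010100000100001100

11010100000100001100


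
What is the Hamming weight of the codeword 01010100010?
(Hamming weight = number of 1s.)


Counting 1s in 01010100010

4


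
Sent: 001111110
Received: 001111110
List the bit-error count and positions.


XOR: 000000000

0 errors (received matches sent)


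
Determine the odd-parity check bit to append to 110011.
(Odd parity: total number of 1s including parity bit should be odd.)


Number of 1s in data: 4
Parity bit: 1

1


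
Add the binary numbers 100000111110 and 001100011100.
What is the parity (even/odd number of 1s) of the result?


100000111110 = 2110
001100011100 = 796
Sum = 2906 = 101101011010
1s count = 7

odd parity (7 ones in 101101011010)


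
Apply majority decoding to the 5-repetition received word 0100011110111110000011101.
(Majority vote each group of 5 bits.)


Groups: 01000, 11110, 11111, 00000, 11101
Majority votes: 01101

01101


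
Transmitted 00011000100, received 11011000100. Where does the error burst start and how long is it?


XOR: 11000000000

Burst at position 0, length 2


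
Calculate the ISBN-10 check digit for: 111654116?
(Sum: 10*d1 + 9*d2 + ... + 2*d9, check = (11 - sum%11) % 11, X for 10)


Weighted sum: 138
138 mod 11 = 6

Check digit: 5


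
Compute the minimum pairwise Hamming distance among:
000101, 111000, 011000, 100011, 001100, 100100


Comparing all pairs, minimum distance: 1
Can detect 0 errors, correct 0 errors

1


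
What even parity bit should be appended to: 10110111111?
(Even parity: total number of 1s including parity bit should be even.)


Number of 1s in data: 9
Parity bit: 1

1


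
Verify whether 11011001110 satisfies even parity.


Number of 1s: 7

No, parity error (7 ones)


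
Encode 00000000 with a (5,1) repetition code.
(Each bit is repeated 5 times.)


Each bit -> 5 copies

0000000000000000000000000000000000000000


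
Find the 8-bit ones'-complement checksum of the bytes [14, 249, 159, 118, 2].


Sum = 542 mod 256 = 30
Complement = 225

225


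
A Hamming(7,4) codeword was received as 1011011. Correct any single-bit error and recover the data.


Syndrome = 7: error at position 7

Data: 1010 (corrected bit 7)


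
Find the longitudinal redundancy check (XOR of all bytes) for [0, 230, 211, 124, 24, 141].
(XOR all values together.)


XOR chain: 0 ^ 230 ^ 211 ^ 124 ^ 24 ^ 141 = 220

220


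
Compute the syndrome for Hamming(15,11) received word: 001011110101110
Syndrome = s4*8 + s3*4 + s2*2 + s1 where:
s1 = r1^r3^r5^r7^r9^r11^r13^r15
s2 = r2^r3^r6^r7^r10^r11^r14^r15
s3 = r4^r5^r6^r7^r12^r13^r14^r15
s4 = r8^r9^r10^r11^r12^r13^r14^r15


s1=0, s2=1, s3=0, s4=1

Syndrome = 10 (error at position 10)


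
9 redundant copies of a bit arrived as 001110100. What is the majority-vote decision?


Ones: 4 out of 9
Threshold: 5

0 (4/9 voted 1)


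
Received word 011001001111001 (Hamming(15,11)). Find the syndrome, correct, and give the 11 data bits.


Syndrome = 12: error at position 12

Data: 10101110001 (corrected bit 12)


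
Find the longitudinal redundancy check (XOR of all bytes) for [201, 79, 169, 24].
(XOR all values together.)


XOR chain: 201 ^ 79 ^ 169 ^ 24 = 55

55


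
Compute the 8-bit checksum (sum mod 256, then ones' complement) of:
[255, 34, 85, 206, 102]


Sum = 682 mod 256 = 170
Complement = 85

85


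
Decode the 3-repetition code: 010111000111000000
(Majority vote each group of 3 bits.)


Groups: 010, 111, 000, 111, 000, 000
Majority votes: 010100

010100


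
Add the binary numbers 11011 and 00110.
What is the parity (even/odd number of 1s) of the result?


11011 = 27
00110 = 6
Sum = 33 = 100001
1s count = 2

even parity (2 ones in 100001)


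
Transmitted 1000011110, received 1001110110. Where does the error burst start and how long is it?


XOR: 0001101000

Burst at position 3, length 4


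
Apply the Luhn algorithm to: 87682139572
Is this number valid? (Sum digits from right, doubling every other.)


Luhn sum = 54
54 mod 10 = 4

Invalid (Luhn sum mod 10 = 4)


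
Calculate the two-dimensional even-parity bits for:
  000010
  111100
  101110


Row parities: 100
Column parities: 010000

Row P: 100, Col P: 010000, Corner: 1


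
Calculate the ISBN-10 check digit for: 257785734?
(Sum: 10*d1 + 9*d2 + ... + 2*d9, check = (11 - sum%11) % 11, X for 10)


Weighted sum: 288
288 mod 11 = 2

Check digit: 9


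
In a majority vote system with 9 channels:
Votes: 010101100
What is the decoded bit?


Ones: 4 out of 9
Threshold: 5

0 (4/9 voted 1)


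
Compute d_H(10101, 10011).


XOR: 00110
Count of 1s: 2

2


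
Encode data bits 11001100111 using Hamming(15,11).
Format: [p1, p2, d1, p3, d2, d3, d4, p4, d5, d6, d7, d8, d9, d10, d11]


Parity bits: p1=1, p2=0, p3=0, p4=1

101010011100111


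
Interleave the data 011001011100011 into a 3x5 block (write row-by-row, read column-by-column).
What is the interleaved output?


Matrix:
  01100
  10111
  00011
Read columns: 010100110011011

010100110011011


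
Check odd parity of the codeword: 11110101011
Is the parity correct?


Number of 1s: 8

No, parity error (8 ones)


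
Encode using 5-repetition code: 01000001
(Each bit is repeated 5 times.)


Each bit -> 5 copies

0000011111000000000000000000000000011111


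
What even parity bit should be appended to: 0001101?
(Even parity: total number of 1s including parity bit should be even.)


Number of 1s in data: 3
Parity bit: 1

1


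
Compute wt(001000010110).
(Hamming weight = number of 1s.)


Counting 1s in 001000010110

4


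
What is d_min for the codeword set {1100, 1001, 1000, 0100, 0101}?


Comparing all pairs, minimum distance: 1
Can detect 0 errors, correct 0 errors

1


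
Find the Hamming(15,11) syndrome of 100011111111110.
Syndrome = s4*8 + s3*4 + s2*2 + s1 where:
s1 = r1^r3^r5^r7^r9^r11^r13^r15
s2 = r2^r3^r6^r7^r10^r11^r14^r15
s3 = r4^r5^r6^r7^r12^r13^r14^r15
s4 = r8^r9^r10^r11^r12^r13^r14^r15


s1=0, s2=1, s3=0, s4=1

Syndrome = 10 (error at position 10)


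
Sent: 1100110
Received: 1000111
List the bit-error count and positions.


XOR: 0100001

2 error(s) at position(s): 1, 6


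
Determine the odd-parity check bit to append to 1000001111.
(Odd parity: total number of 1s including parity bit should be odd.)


Number of 1s in data: 5
Parity bit: 0

0


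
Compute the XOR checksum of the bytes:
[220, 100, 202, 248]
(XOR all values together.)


XOR chain: 220 ^ 100 ^ 202 ^ 248 = 138

138


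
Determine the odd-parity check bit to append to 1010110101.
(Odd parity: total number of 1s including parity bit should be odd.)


Number of 1s in data: 6
Parity bit: 1

1


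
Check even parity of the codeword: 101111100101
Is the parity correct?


Number of 1s: 8

Yes, parity is correct (8 ones)


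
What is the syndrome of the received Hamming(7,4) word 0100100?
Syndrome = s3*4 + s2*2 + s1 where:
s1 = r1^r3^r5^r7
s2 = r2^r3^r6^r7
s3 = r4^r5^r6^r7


s1=1, s2=1, s3=1

Syndrome = 7 (error at position 7)


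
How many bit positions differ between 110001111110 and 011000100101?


XOR: 101001011011
Count of 1s: 7

7


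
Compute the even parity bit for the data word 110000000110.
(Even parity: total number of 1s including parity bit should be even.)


Number of 1s in data: 4
Parity bit: 0

0


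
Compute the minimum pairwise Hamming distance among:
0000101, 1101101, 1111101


Comparing all pairs, minimum distance: 1
Can detect 0 errors, correct 0 errors

1


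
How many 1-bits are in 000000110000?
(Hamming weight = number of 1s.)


Counting 1s in 000000110000

2


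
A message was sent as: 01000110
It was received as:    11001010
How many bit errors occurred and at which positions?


XOR: 10001100

3 error(s) at position(s): 0, 4, 5


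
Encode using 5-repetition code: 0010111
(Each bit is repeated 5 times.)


Each bit -> 5 copies

00000000001111100000111111111111111


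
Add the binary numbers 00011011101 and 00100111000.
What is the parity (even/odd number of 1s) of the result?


00011011101 = 221
00100111000 = 312
Sum = 533 = 1000010101
1s count = 4

even parity (4 ones in 1000010101)


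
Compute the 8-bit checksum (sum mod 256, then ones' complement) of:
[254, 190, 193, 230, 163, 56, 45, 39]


Sum = 1170 mod 256 = 146
Complement = 109

109


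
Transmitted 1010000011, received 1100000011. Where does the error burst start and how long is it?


XOR: 0110000000

Burst at position 1, length 2


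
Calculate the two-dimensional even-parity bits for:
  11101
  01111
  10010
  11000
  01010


Row parities: 00000
Column parities: 10010

Row P: 00000, Col P: 10010, Corner: 0


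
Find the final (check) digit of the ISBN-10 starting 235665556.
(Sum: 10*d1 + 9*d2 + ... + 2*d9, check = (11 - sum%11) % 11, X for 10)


Weighted sum: 237
237 mod 11 = 6

Check digit: 5


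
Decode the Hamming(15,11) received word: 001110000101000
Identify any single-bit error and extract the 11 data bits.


Syndrome = 4: error at position 4

Data: 11000101000 (corrected bit 4)


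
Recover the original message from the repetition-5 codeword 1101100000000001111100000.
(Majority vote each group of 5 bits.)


Groups: 11011, 00000, 00000, 11111, 00000
Majority votes: 10010

10010


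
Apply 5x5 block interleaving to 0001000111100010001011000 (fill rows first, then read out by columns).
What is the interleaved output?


Matrix:
  00010
  00111
  10001
  00010
  11000
Read columns: 0010100001010001101001100

0010100001010001101001100


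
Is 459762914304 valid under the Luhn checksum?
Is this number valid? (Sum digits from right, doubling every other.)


Luhn sum = 59
59 mod 10 = 9

Invalid (Luhn sum mod 10 = 9)


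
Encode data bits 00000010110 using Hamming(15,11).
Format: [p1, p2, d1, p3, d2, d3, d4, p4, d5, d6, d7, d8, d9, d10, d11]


Parity bits: p1=0, p2=0, p3=0, p4=1

000000010010110


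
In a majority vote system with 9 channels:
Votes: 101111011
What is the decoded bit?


Ones: 7 out of 9
Threshold: 5

1 (7/9 voted 1)


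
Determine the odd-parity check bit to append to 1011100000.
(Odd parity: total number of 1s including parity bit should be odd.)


Number of 1s in data: 4
Parity bit: 1

1


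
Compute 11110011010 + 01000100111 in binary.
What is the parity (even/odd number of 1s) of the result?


11110011010 = 1946
01000100111 = 551
Sum = 2497 = 100111000001
1s count = 5

odd parity (5 ones in 100111000001)


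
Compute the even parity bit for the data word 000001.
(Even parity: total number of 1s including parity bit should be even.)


Number of 1s in data: 1
Parity bit: 1

1


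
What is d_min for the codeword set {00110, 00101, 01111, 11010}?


Comparing all pairs, minimum distance: 2
Can detect 1 errors, correct 0 errors

2


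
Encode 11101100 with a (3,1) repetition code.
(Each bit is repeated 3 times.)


Each bit -> 3 copies

111111111000111111000000


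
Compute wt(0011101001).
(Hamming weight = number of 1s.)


Counting 1s in 0011101001

5


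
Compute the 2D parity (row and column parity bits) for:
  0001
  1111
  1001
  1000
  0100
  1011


Row parities: 100111
Column parities: 0000

Row P: 100111, Col P: 0000, Corner: 0


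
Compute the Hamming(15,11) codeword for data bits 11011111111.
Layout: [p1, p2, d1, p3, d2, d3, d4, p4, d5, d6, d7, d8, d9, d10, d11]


Parity bits: p1=1, p2=0, p3=0, p4=1

101010111111111


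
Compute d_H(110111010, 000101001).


XOR: 110010011
Count of 1s: 5

5


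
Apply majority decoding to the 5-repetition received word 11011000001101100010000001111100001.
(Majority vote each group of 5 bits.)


Groups: 11011, 00000, 11011, 00010, 00000, 11111, 00001
Majority votes: 1010010

1010010


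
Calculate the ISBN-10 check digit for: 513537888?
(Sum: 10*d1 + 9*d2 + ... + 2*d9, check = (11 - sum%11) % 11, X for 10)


Weighted sum: 243
243 mod 11 = 1

Check digit: X


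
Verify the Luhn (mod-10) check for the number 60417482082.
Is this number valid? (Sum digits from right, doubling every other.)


Luhn sum = 48
48 mod 10 = 8

Invalid (Luhn sum mod 10 = 8)


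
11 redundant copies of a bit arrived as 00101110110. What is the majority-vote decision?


Ones: 6 out of 11
Threshold: 6

1 (6/11 voted 1)


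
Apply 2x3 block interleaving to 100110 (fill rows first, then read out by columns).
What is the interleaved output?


Matrix:
  100
  110
Read columns: 110100

110100


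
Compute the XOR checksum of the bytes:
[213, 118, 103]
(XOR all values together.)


XOR chain: 213 ^ 118 ^ 103 = 196

196


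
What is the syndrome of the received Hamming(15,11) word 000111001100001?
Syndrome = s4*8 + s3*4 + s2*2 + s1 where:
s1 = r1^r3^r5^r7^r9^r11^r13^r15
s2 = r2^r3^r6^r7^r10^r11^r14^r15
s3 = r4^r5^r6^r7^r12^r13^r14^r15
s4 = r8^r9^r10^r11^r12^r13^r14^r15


s1=1, s2=1, s3=0, s4=1

Syndrome = 11 (error at position 11)


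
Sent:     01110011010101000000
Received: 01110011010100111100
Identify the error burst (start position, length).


XOR: 00000000000001111100

Burst at position 13, length 5


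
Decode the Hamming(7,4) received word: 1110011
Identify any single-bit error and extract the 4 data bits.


Syndrome = 1: error at position 1

Data: 1011 (corrected bit 1)


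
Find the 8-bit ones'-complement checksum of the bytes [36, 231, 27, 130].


Sum = 424 mod 256 = 168
Complement = 87

87


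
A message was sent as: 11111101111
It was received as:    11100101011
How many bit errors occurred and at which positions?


XOR: 00011000100

3 error(s) at position(s): 3, 4, 8


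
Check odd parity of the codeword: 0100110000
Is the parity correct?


Number of 1s: 3

Yes, parity is correct (3 ones)


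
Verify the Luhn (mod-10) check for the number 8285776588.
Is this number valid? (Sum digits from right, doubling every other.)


Luhn sum = 56
56 mod 10 = 6

Invalid (Luhn sum mod 10 = 6)


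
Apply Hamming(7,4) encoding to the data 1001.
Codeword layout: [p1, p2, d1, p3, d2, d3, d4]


Parity bits: p1=0, p2=0, p3=1

0011001


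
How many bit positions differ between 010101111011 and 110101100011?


XOR: 100000011000
Count of 1s: 3

3


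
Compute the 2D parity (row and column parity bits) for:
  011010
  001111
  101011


Row parities: 100
Column parities: 111110

Row P: 100, Col P: 111110, Corner: 1


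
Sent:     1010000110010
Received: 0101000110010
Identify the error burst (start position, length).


XOR: 1111000000000

Burst at position 0, length 4


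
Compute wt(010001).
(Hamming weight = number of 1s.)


Counting 1s in 010001

2


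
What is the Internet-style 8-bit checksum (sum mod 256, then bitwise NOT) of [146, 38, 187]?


Sum = 371 mod 256 = 115
Complement = 140

140


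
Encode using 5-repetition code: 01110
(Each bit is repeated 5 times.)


Each bit -> 5 copies

0000011111111111111100000


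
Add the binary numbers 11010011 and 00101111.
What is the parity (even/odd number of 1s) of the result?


11010011 = 211
00101111 = 47
Sum = 258 = 100000010
1s count = 2

even parity (2 ones in 100000010)


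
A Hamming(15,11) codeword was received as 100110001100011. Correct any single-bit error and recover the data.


Syndrome = 2: error at position 2

Data: 01001100011 (corrected bit 2)


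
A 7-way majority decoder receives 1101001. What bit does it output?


Ones: 4 out of 7
Threshold: 4

1 (4/7 voted 1)


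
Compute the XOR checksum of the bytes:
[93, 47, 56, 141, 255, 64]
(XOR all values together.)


XOR chain: 93 ^ 47 ^ 56 ^ 141 ^ 255 ^ 64 = 120

120


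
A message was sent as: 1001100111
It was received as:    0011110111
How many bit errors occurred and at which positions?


XOR: 1010010000

3 error(s) at position(s): 0, 2, 5


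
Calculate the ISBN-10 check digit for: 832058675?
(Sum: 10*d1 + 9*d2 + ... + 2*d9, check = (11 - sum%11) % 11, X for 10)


Weighted sum: 248
248 mod 11 = 6

Check digit: 5


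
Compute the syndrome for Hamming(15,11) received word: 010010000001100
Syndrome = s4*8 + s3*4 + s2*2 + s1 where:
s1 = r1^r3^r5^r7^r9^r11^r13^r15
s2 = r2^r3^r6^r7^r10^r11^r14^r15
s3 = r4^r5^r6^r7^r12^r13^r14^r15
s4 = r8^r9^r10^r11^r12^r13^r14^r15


s1=0, s2=1, s3=1, s4=0

Syndrome = 6 (error at position 6)


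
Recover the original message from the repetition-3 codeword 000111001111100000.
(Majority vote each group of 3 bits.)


Groups: 000, 111, 001, 111, 100, 000
Majority votes: 010100

010100


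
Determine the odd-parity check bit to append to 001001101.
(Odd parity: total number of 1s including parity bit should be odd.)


Number of 1s in data: 4
Parity bit: 1

1


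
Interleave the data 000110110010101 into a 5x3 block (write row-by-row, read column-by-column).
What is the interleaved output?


Matrix:
  000
  110
  110
  010
  101
Read columns: 011010111000001

011010111000001


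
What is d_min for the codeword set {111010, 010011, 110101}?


Comparing all pairs, minimum distance: 3
Can detect 2 errors, correct 1 errors

3


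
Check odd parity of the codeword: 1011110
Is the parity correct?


Number of 1s: 5

Yes, parity is correct (5 ones)


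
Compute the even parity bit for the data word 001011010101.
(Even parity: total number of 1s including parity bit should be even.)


Number of 1s in data: 6
Parity bit: 0

0


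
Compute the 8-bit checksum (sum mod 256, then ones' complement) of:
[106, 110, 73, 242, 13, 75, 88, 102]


Sum = 809 mod 256 = 41
Complement = 214

214


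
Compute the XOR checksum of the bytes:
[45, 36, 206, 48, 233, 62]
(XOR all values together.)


XOR chain: 45 ^ 36 ^ 206 ^ 48 ^ 233 ^ 62 = 32

32


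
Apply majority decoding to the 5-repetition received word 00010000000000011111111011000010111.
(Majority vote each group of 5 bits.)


Groups: 00010, 00000, 00000, 11111, 11101, 10000, 10111
Majority votes: 0001101

0001101


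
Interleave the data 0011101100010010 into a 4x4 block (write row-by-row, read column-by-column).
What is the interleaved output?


Matrix:
  0011
  1011
  0001
  0010
Read columns: 0100000011011110

0100000011011110


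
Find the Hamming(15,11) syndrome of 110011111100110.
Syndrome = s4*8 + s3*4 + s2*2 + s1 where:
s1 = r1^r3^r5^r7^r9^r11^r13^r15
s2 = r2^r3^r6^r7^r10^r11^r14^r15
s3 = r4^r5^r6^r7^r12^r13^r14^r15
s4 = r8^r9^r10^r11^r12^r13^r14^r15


s1=1, s2=1, s3=1, s4=1

Syndrome = 15 (error at position 15)


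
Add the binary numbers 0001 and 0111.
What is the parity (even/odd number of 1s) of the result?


0001 = 1
0111 = 7
Sum = 8 = 1000
1s count = 1

odd parity (1 ones in 1000)


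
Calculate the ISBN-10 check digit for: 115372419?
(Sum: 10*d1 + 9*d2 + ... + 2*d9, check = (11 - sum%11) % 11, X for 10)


Weighted sum: 169
169 mod 11 = 4

Check digit: 7


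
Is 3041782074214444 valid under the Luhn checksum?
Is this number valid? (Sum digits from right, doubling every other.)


Luhn sum = 70
70 mod 10 = 0

Valid (Luhn sum mod 10 = 0)


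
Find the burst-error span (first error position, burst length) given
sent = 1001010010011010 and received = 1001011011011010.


XOR: 0000001001000000

Burst at position 6, length 4


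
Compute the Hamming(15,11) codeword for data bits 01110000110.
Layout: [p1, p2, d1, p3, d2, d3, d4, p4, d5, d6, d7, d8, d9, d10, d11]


Parity bits: p1=1, p2=1, p3=1, p4=0

110111100000110


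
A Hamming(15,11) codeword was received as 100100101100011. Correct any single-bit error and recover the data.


Syndrome = 0: no error detected

Data: 00011100011 (no errors)


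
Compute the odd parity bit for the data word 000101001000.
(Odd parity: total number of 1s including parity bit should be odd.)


Number of 1s in data: 3
Parity bit: 0

0


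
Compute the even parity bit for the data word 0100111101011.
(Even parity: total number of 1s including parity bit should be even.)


Number of 1s in data: 8
Parity bit: 0

0


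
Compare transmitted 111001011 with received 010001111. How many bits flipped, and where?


XOR: 101000100

3 error(s) at position(s): 0, 2, 6


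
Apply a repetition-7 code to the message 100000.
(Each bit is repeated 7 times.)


Each bit -> 7 copies

111111100000000000000000000000000000000000


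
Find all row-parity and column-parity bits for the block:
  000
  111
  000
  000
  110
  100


Row parities: 010001
Column parities: 101

Row P: 010001, Col P: 101, Corner: 0


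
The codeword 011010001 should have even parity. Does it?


Number of 1s: 4

Yes, parity is correct (4 ones)


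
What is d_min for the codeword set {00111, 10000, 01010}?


Comparing all pairs, minimum distance: 3
Can detect 2 errors, correct 1 errors

3


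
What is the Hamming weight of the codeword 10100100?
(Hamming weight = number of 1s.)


Counting 1s in 10100100

3


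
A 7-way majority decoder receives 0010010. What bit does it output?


Ones: 2 out of 7
Threshold: 4

0 (2/7 voted 1)


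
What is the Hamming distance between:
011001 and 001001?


XOR: 010000
Count of 1s: 1

1


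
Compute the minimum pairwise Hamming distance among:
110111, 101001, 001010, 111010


Comparing all pairs, minimum distance: 2
Can detect 1 errors, correct 0 errors

2


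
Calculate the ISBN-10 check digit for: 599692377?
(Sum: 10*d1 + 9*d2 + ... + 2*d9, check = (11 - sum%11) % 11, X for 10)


Weighted sum: 356
356 mod 11 = 4

Check digit: 7


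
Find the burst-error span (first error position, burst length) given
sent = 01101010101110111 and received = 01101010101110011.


XOR: 00000000000000100

Burst at position 14, length 1


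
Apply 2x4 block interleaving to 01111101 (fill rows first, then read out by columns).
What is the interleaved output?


Matrix:
  0111
  1101
Read columns: 01111011

01111011


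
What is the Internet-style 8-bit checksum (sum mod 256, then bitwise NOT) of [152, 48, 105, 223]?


Sum = 528 mod 256 = 16
Complement = 239

239


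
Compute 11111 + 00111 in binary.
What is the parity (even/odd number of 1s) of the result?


11111 = 31
00111 = 7
Sum = 38 = 100110
1s count = 3

odd parity (3 ones in 100110)


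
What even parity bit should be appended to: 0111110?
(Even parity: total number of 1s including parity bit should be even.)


Number of 1s in data: 5
Parity bit: 1

1


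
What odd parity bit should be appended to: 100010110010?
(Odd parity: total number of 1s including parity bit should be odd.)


Number of 1s in data: 5
Parity bit: 0

0


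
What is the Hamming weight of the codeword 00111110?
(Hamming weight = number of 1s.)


Counting 1s in 00111110

5


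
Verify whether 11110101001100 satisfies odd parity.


Number of 1s: 8

No, parity error (8 ones)


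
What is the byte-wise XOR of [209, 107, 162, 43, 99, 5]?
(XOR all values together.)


XOR chain: 209 ^ 107 ^ 162 ^ 43 ^ 99 ^ 5 = 85

85


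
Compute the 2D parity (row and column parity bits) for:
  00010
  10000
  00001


Row parities: 111
Column parities: 10011

Row P: 111, Col P: 10011, Corner: 1


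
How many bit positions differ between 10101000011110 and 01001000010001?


XOR: 11100000001111
Count of 1s: 7

7


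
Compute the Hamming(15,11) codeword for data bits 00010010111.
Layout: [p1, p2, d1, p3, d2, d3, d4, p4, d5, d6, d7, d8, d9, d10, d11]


Parity bits: p1=0, p2=0, p3=0, p4=0

000000100010111


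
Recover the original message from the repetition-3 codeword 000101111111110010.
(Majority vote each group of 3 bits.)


Groups: 000, 101, 111, 111, 110, 010
Majority votes: 011110

011110


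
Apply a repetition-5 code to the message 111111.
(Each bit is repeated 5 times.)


Each bit -> 5 copies

111111111111111111111111111111


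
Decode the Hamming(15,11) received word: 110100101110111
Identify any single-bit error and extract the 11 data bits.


Syndrome = 4: error at position 4

Data: 00011110111 (corrected bit 4)


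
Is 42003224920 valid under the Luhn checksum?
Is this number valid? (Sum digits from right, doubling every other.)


Luhn sum = 38
38 mod 10 = 8

Invalid (Luhn sum mod 10 = 8)


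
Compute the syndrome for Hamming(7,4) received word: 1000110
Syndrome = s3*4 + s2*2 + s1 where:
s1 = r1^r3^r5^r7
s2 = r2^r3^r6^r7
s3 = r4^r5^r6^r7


s1=0, s2=1, s3=0

Syndrome = 2 (error at position 2)


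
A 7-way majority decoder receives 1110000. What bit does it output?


Ones: 3 out of 7
Threshold: 4

0 (3/7 voted 1)
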